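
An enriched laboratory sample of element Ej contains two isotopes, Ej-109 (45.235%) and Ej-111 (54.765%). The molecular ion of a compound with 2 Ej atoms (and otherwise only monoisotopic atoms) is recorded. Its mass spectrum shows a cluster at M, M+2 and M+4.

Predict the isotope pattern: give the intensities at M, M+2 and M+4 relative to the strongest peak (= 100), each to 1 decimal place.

41.3 : 100.0 : 60.5

The 2 Ej atoms are independent, so intensities follow the terms of (0.45235 + 0.54765)^2.
P(M) = 0.45235^2 = 0.204621
P(M+2) = 2 × 0.45235^1 × 0.54765^1 = 0.495459
P(M+4) = 0.54765^2 = 0.299921
The M+2 peak is largest (0.495459); scaling to 100 gives 41.3 : 100.0 : 60.5.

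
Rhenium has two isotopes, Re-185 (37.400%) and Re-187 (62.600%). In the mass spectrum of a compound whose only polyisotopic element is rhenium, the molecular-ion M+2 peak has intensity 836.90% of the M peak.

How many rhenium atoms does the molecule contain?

For n independent Re atoms, I(M+2)/I(M) = n · (abundance Re-187) / (abundance Re-185) = n · 0.62600/0.37400.
n = 8.3690 × 0.37400/0.62600 = 5.00 ≈ 5

5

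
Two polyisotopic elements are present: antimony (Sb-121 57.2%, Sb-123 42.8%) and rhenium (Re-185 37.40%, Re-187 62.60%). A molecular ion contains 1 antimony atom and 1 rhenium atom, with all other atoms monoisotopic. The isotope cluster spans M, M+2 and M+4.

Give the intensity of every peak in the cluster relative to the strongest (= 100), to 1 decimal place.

41.3 : 100.0 : 51.7

Antimony pattern (n=1): 0.5720 : 0.4280
Rhenium pattern (n=1): 0.3740 : 0.6260
Convolve the two distributions (both contribute in 2-u steps):
  M: 0.5720×0.3740 = 0.213928
  M+2: 0.5720×0.6260 + 0.4280×0.3740 = 0.518144
  M+4: 0.4280×0.6260 = 0.267928
Scale to base peak (0.518144) = 100: 41.3 : 100.0 : 51.7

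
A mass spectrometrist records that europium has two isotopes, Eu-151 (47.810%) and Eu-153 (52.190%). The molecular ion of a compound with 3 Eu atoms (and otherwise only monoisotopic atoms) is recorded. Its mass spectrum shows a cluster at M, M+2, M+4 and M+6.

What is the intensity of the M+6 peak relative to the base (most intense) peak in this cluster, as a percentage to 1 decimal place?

Term probabilities: M 0.1093, M+2 0.3579, M+4 0.3907, M+6 0.1422. Base peak = M+4.
P(M+4) = C(3,2) × 0.47810^1 × 0.52190^2 = 3 × 0.4781 × 0.27237961 = 0.390674 (base)
P(M+6) = C(3,3) × 0.47810^0 × 0.52190^3 = 1 × 1.0000 × 0.14215492 = 0.142155
Relative intensity = 0.142155 / 0.390674 × 100 = 36.4

36.4%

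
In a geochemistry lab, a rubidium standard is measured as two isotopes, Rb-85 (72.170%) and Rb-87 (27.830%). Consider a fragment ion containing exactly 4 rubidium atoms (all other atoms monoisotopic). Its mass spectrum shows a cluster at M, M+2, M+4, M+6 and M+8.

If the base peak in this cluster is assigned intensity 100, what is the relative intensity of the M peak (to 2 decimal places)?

64.83

Term probabilities: M 0.2713, M+2 0.4184, M+4 0.2420, M+6 0.0622, M+8 0.0060. Base peak = M+2.
P(M+2) = C(4,1) × 0.72170^3 × 0.27830^1 = 4 × 0.37589809 × 0.2783 = 0.418450 (base)
P(M) = C(4,0) × 0.72170^4 × 0.27830^0 = 1 × 0.27128565 × 1.0000 = 0.271286
Relative intensity = 0.271286 / 0.418450 × 100 = 64.83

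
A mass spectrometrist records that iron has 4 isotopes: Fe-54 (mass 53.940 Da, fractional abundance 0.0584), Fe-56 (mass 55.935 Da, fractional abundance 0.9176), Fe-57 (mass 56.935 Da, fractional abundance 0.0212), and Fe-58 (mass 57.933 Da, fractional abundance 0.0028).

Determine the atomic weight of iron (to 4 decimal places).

Weight each isotope mass by its fractional abundance: 0.0584 × 53.940 + 0.9176 × 55.935 + 0.0212 × 56.935 + 0.0028 × 57.933
= 3.15010 + 51.32596 + 1.20702 + 0.16221 = 55.84529 Da

55.8453 Da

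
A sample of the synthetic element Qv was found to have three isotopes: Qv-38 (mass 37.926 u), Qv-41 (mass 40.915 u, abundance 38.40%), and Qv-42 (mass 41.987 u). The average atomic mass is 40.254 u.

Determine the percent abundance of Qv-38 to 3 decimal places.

32.538%

The remaining 61.60% is split between Qv-38 (fraction x) and Qv-42 (fraction 0.6160 − x).
Substituting: 37.926x + 41.987(0.6160 − x) = 24.54264
(37.926 − 41.987)x = -1.321352  ⇒  x = 0.32538, y = 0.29062
Qv-38: 32.538%, Qv-42: 29.062%.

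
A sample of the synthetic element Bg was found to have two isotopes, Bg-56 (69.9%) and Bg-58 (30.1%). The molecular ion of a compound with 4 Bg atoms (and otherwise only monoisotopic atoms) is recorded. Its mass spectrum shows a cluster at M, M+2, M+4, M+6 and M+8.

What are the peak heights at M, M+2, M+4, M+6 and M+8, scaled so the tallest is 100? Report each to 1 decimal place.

58.1 : 100.0 : 64.6 : 18.5 : 2.0

The 4 Bg atoms are independent, so intensities follow the terms of (0.699 + 0.301)^4.
P(M) = 0.699^4 = 0.238731
P(M+2) = 4 × 0.699^3 × 0.301^1 = 0.411205
P(M+4) = 6 × 0.699^2 × 0.301^2 = 0.265606
P(M+6) = 4 × 0.699^1 × 0.301^3 = 0.076249
P(M+8) = 0.301^4 = 0.008209
The M+2 peak is largest (0.411205); scaling to 100 gives 58.1 : 100.0 : 64.6 : 18.5 : 2.0.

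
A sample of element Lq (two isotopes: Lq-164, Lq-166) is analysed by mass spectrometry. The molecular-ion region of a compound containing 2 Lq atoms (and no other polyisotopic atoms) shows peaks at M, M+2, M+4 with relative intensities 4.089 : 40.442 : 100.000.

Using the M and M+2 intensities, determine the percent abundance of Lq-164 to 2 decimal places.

Write p for the Lq-164 fraction. I(M+2)/I(M) = [C(2,1)·p^1·(1−p)] / p^2 = 2·(1−p)/p = 40.442/4.089 = 9.8904
(1−p)/p = 9.8904/2 = 4.9452  ⇒  p = 1/(1 + 4.9452) = 0.1682
Lq-164: 16.82%, Lq-166: 83.18%.

16.82%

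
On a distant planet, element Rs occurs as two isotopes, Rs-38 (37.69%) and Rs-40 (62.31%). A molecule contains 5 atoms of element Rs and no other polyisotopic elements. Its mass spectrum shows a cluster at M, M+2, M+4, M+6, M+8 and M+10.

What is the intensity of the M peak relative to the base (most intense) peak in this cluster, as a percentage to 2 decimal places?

Binomial terms of (0.3769 + 0.6231)^5: M 0.0076, M+2 0.0629, M+4 0.2079, M+6 0.3437, M+8 0.2841, M+10 0.0939 → M+6 is the base peak.
P(M+6) = C(5,3) × 0.3769^2 × 0.6231^3 = 10 × 0.14205361 × 0.24192082 = 0.343657 (base)
P(M) = C(5,0) × 0.3769^5 × 0.6231^0 = 1 × 0.00760555 × 1.0000 = 0.007606
Relative intensity = 0.007606 / 0.343657 × 100 = 2.21

2.21%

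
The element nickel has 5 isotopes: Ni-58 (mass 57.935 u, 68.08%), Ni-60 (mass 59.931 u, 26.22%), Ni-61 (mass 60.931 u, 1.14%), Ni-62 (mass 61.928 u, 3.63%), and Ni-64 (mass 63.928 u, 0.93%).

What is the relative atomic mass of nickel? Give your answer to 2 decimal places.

58.69 u

Average mass = Σ (abundance × isotope mass) = 0.6808 × 57.935 + 0.2622 × 59.931 + 0.0114 × 60.931 + 0.0363 × 61.928 + 0.0093 × 63.928
= 39.4421 + 15.7139 + 0.6946 + 2.2480 + 0.5945 = 58.6931 u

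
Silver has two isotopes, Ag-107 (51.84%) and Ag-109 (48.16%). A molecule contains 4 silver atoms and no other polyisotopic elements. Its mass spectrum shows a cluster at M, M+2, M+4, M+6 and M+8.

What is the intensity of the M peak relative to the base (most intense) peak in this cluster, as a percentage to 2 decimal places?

Binomial terms of (0.5184 + 0.4816)^4: M 0.0722, M+2 0.2684, M+4 0.3740, M+6 0.2316, M+8 0.0538 → M+4 is the base peak.
P(M+4) = C(4,2) × 0.5184^2 × 0.4816^2 = 6 × 0.26873856 × 0.23193856 = 0.373985 (base)
P(M) = C(4,0) × 0.5184^4 × 0.4816^0 = 1 × 0.07222041 × 1.0000 = 0.072220
Relative intensity = 0.072220 / 0.373985 × 100 = 19.31

19.31%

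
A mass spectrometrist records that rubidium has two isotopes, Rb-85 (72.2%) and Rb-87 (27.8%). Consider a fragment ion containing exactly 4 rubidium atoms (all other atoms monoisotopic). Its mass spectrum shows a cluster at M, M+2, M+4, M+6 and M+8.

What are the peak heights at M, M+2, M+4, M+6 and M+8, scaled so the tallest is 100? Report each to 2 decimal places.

Expanding (0.722 + 0.278)^4:
P(M) = 0.722^4 = 0.271737
P(M+2) = 4 × 0.722^3 × 0.278^1 = 0.418520
P(M+4) = 6 × 0.722^2 × 0.278^2 = 0.241721
P(M+6) = 4 × 0.722^1 × 0.278^3 = 0.062049
P(M+8) = 0.278^4 = 0.005973
The M+2 peak is largest (0.418520); scaling to 100 gives 64.93 : 100.00 : 57.76 : 14.83 : 1.43.

64.93 : 100.00 : 57.76 : 14.83 : 1.43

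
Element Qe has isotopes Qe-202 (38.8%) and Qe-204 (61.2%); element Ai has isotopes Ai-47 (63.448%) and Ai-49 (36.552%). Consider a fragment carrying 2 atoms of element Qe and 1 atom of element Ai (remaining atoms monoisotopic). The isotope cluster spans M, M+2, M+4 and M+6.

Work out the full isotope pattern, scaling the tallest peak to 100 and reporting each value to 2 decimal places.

Element Qe pattern (n=2): 0.150544 : 0.474912 : 0.374544
Element Ai pattern (n=1): 0.63448 : 0.36552
Convolve the two distributions (both contribute in 2-u steps):
  M: 0.150544×0.63448 = 0.095517
  M+2: 0.150544×0.36552 + 0.474912×0.63448 = 0.356349
  M+4: 0.474912×0.36552 + 0.374544×0.63448 = 0.411231
  M+6: 0.374544×0.36552 = 0.136903
Scale to base peak (0.411231) = 100: 23.23 : 86.65 : 100.00 : 33.29

23.23 : 86.65 : 100.00 : 33.29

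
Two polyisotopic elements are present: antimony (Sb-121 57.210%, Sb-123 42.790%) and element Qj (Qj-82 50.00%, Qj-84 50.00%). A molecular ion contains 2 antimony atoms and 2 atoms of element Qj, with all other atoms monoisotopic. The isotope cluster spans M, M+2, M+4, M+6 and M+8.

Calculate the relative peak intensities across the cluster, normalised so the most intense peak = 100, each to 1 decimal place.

Antimony pattern (n=2): 0.32729841 : 0.48960318 : 0.18309841
Element Qj pattern (n=2): 0.2500 : 0.5000 : 0.2500
Convolve the two distributions (both contribute in 2-u steps):
  M: 0.32729841×0.2500 = 0.081825
  M+2: 0.32729841×0.5000 + 0.48960318×0.2500 = 0.286050
  M+4: 0.32729841×0.2500 + 0.48960318×0.5000 + 0.18309841×0.2500 = 0.372401
  M+6: 0.48960318×0.2500 + 0.18309841×0.5000 = 0.213950
  M+8: 0.18309841×0.2500 = 0.045775
Scale to base peak (0.372401) = 100: 22.0 : 76.8 : 100.0 : 57.5 : 12.3

22.0 : 76.8 : 100.0 : 57.5 : 12.3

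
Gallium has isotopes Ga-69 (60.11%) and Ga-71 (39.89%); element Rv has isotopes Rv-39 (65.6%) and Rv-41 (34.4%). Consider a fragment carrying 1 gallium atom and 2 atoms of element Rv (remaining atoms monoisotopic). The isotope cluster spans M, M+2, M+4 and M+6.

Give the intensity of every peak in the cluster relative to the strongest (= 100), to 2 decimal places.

Gallium pattern (n=1): 0.6011 : 0.3989
Element Rv pattern (n=2): 0.430336 : 0.451328 : 0.118336
Convolve the two distributions (both contribute in 2-u steps):
  M: 0.6011×0.430336 = 0.258675
  M+2: 0.6011×0.451328 + 0.3989×0.430336 = 0.442954
  M+4: 0.6011×0.118336 + 0.3989×0.451328 = 0.251167
  M+6: 0.3989×0.118336 = 0.047204
Scale to base peak (0.442954) = 100: 58.40 : 100.00 : 56.70 : 10.66

58.40 : 100.00 : 56.70 : 10.66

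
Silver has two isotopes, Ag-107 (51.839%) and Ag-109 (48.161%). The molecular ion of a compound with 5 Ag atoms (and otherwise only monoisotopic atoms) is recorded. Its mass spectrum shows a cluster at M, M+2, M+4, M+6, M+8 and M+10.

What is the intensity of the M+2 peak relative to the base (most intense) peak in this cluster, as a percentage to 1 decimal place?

53.8%

Term probabilities: M 0.0374, M+2 0.1739, M+4 0.3231, M+6 0.3002, M+8 0.1394, M+10 0.0259. Base peak = M+4.
P(M+4) = C(5,2) × 0.51839^3 × 0.48161^2 = 10 × 0.13930601 × 0.23194819 = 0.323118 (base)
P(M+2) = C(5,1) × 0.51839^4 × 0.48161^1 = 5 × 0.07221484 × 0.48161 = 0.173897
Relative intensity = 0.173897 / 0.323118 × 100 = 53.8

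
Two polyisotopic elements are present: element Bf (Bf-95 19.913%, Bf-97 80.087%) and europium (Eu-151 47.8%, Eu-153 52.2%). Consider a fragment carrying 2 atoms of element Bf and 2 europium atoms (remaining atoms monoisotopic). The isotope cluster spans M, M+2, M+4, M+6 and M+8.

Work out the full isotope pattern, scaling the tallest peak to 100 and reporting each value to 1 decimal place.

Element Bf pattern (n=2): 0.03965276 : 0.31895449 : 0.64139276
Europium pattern (n=2): 0.228484 : 0.499032 : 0.272484
Convolve the two distributions (both contribute in 2-u steps):
  M: 0.03965276×0.228484 = 0.009060
  M+2: 0.03965276×0.499032 + 0.31895449×0.228484 = 0.092664
  M+4: 0.03965276×0.272484 + 0.31895449×0.499032 + 0.64139276×0.228484 = 0.316521
  M+6: 0.31895449×0.272484 + 0.64139276×0.499032 = 0.406986
  M+8: 0.64139276×0.272484 = 0.174769
Scale to base peak (0.406986) = 100: 2.2 : 22.8 : 77.8 : 100.0 : 42.9

2.2 : 22.8 : 77.8 : 100.0 : 42.9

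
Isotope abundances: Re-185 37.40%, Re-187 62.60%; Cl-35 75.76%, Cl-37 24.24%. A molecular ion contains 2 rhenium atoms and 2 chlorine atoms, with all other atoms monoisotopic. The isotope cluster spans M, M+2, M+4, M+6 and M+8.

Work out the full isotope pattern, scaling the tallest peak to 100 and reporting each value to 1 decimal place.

Rhenium pattern (n=2): 0.139876 : 0.468248 : 0.391876
Chlorine pattern (n=2): 0.57395776 : 0.36728448 : 0.05875776
Convolve the two distributions (both contribute in 2-u steps):
  M: 0.139876×0.57395776 = 0.080283
  M+2: 0.139876×0.36728448 + 0.468248×0.57395776 = 0.320129
  M+4: 0.139876×0.05875776 + 0.468248×0.36728448 + 0.391876×0.57395776 = 0.405119
  M+6: 0.468248×0.05875776 + 0.391876×0.36728448 = 0.171443
  M+8: 0.391876×0.05875776 = 0.023026
Scale to base peak (0.405119) = 100: 19.8 : 79.0 : 100.0 : 42.3 : 5.7

19.8 : 79.0 : 100.0 : 42.3 : 5.7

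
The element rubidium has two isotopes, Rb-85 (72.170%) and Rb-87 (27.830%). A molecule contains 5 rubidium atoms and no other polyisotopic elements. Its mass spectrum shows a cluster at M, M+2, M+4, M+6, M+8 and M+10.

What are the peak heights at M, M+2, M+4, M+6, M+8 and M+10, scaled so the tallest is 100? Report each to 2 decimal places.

51.86 : 100.00 : 77.12 : 29.74 : 5.73 : 0.44

Each Rb atom is independently Rb-85 (p = 0.72170) or Rb-87 (q = 0.27830); the cluster is the binomial expansion (p + q)^5.
P(M) = 0.72170^5 = 0.195787
P(M+2) = 5 × 0.72170^4 × 0.27830^1 = 0.377494
P(M+4) = 10 × 0.72170^3 × 0.27830^2 = 0.291136
P(M+6) = 10 × 0.72170^2 × 0.27830^3 = 0.112267
P(M+8) = 5 × 0.72170^1 × 0.27830^4 = 0.021646
P(M+10) = 0.27830^5 = 0.001669
The M+2 peak is largest (0.377494); scaling to 100 gives 51.86 : 100.00 : 77.12 : 29.74 : 5.73 : 0.44.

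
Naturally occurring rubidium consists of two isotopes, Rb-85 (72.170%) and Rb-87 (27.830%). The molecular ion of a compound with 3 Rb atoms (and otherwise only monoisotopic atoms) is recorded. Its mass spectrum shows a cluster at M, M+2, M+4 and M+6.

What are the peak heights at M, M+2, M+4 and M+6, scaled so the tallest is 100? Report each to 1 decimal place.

86.4 : 100.0 : 38.6 : 5.0

The 3 Rb atoms are independent, so intensities follow the terms of (0.72170 + 0.27830)^3.
P(M) = 0.72170^3 = 0.375898
P(M+2) = 3 × 0.72170^2 × 0.27830^1 = 0.434858
P(M+4) = 3 × 0.72170^1 × 0.27830^2 = 0.167689
P(M+6) = 0.27830^3 = 0.021555
The M+2 peak is largest (0.434858); scaling to 100 gives 86.4 : 100.0 : 38.6 : 5.0.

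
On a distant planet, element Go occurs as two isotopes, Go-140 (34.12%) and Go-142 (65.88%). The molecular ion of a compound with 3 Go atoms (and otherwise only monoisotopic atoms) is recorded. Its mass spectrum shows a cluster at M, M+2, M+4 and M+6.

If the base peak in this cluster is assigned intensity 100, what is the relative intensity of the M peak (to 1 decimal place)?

8.9

Term probabilities: M 0.0397, M+2 0.2301, M+4 0.4443, M+6 0.2859. Base peak = M+4.
P(M+4) = C(3,2) × 0.3412^1 × 0.6588^2 = 3 × 0.3412 × 0.43401744 = 0.444260 (base)
P(M) = C(3,0) × 0.3412^3 × 0.6588^0 = 1 × 0.03972163 × 1.0000 = 0.039722
Relative intensity = 0.039722 / 0.444260 × 100 = 8.9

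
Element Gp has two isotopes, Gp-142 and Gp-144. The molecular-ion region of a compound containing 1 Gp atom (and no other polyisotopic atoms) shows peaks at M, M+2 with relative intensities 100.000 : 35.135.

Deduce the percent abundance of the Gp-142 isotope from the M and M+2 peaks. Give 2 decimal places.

74.00%

Let p = fractional abundance of Gp-142. I(M+2)/I(M) = [C(1,1)·p^0·(1−p)] / p^1 = 1·(1−p)/p = 35.135/100.000 = 0.3513
(1−p)/p = 0.3513/1 = 0.3513  ⇒  p = 1/(1 + 0.3513) = 0.7400
Gp-142: 74.00%, Gp-144: 26.00%.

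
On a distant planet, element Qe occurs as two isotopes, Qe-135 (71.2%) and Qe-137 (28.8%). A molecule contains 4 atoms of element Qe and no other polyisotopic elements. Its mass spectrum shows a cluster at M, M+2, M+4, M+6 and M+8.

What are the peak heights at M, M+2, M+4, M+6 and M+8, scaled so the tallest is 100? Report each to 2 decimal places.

61.81 : 100.00 : 60.67 : 16.36 : 1.65

Expanding (0.712 + 0.288)^4:
P(M) = 0.712^4 = 0.256992
P(M+2) = 4 × 0.712^3 × 0.288^1 = 0.415808
P(M+4) = 6 × 0.712^2 × 0.288^2 = 0.252288
P(M+6) = 4 × 0.712^1 × 0.288^3 = 0.068033
P(M+8) = 0.288^4 = 0.006880
The M+2 peak is largest (0.415808); scaling to 100 gives 61.81 : 100.00 : 60.67 : 16.36 : 1.65.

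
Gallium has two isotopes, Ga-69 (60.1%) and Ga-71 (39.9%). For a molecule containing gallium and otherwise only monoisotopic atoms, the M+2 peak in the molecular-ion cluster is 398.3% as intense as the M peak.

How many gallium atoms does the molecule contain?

6

The M+2/M ratio from n Ga atoms is n · q/p = n · 0.399/0.601.
n = 3.983 × 0.601/0.399 = 6.00 ≈ 6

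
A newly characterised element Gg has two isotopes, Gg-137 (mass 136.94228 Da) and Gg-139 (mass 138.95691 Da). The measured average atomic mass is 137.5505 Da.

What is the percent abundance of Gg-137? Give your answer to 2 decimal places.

69.81%

Writing the weighted mean with unknown fraction x of Gg-137:
136.94228·x + 138.95691·(1 − x) = 137.5505
(136.94228 − 138.95691)·x = 137.5505 − 138.95691
x = -1.40641 / -2.01463 = 0.69810 → 69.81% Gg-137, 30.19% Gg-139.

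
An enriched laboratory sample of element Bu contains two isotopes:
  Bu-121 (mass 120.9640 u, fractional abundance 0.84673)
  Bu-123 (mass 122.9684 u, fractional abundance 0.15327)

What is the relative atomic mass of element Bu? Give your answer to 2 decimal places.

121.27 u

Ar = Σ fᵢ·mᵢ = 0.84673 × 120.9640 + 0.15327 × 122.9684
= 102.42385 + 18.84737 = 121.27122 u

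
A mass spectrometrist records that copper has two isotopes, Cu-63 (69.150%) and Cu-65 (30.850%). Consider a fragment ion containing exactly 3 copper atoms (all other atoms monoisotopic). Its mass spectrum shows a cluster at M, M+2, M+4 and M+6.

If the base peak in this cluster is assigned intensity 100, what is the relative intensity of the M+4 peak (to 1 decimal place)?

Binomial terms of (0.69150 + 0.30850)^3: M 0.3307, M+2 0.4425, M+4 0.1974, M+6 0.0294 → M+2 is the base peak.
P(M+2) = C(3,1) × 0.69150^2 × 0.30850^1 = 3 × 0.47817225 × 0.3085 = 0.442548 (base)
P(M+4) = C(3,2) × 0.69150^1 × 0.30850^2 = 3 × 0.6915 × 0.09517225 = 0.197435
Relative intensity = 0.197435 / 0.442548 × 100 = 44.6

44.6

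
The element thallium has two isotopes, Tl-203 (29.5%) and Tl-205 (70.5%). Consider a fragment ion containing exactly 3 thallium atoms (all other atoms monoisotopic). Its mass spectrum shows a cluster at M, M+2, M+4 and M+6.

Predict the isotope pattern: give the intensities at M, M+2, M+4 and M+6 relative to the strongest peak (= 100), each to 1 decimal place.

5.8 : 41.8 : 100.0 : 79.7

Each Tl atom is independently Tl-203 (p = 0.295) or Tl-205 (q = 0.705); the cluster is the binomial expansion (p + q)^3.
P(M) = 0.295^3 = 0.025672
P(M+2) = 3 × 0.295^2 × 0.705^1 = 0.184058
P(M+4) = 3 × 0.295^1 × 0.705^2 = 0.439867
P(M+6) = 0.705^3 = 0.350403
The M+4 peak is largest (0.439867); scaling to 100 gives 5.8 : 41.8 : 100.0 : 79.7.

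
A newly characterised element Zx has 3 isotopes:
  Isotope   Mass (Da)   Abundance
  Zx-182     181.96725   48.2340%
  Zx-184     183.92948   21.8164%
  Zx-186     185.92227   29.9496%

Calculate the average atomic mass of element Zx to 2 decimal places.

Average mass = Σ (abundance × isotope mass) = 0.482340 × 181.96725 + 0.218164 × 183.92948 + 0.299496 × 185.92227
= 87.770083 + 40.126791 + 55.682976 = 183.579850 Da

183.58 Da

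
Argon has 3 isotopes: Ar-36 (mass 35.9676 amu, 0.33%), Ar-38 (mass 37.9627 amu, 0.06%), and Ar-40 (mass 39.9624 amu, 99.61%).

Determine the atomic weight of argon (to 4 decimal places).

39.9480 amu

Weight each isotope mass by its fractional abundance: 0.0033 × 35.9676 + 0.0006 × 37.9627 + 0.9961 × 39.9624
= 0.11869 + 0.02278 + 39.80655 = 39.94802 amu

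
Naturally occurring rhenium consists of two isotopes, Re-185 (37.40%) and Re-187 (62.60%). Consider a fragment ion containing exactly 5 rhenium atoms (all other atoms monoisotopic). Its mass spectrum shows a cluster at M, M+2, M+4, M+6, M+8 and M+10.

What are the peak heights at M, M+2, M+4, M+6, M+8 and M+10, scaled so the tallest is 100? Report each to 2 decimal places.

2.13 : 17.85 : 59.74 : 100.00 : 83.69 : 28.02

Each Re atom is independently Re-185 (p = 0.3740) or Re-187 (q = 0.6260); the cluster is the binomial expansion (p + q)^5.
P(M) = 0.3740^5 = 0.007317
P(M+2) = 5 × 0.3740^4 × 0.6260^1 = 0.061239
P(M+4) = 10 × 0.3740^3 × 0.6260^2 = 0.205005
P(M+6) = 10 × 0.3740^2 × 0.6260^3 = 0.343136
P(M+8) = 5 × 0.3740^1 × 0.6260^4 = 0.287170
P(M+10) = 0.6260^5 = 0.096133
The M+6 peak is largest (0.343136); scaling to 100 gives 2.13 : 17.85 : 59.74 : 100.00 : 83.69 : 28.02.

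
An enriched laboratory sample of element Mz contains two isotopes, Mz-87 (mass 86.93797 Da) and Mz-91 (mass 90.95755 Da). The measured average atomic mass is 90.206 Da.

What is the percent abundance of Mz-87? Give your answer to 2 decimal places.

18.70%

Let x be the fractional abundance of Mz-87; then Mz-91 has abundance 1 − x.
86.93797·x + 90.95755·(1 − x) = 90.206
(86.93797 − 90.95755)·x = 90.206 − 90.95755
x = -0.75155 / -4.01958 = 0.18697 → 18.70% Mz-87, 81.30% Mz-91.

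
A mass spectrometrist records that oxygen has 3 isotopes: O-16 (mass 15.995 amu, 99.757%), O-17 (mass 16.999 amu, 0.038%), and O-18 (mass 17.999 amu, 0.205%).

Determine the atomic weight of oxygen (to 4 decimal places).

15.9995 amu

Ar = Σ fᵢ·mᵢ = 0.99757 × 15.995 + 0.00038 × 16.999 + 0.00205 × 17.999
= 15.95613 + 0.00646 + 0.03690 = 15.99949 amu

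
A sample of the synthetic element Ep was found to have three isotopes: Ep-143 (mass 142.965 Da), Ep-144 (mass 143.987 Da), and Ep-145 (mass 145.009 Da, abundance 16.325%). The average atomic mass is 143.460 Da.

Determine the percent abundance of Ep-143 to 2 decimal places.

Let x and y be the fractions of Ep-143 and Ep-144. Then x + y = 1 − 0.16325 = 0.83675 and 142.965x + 143.987y = 143.460 − 0.16325×145.009 = 119.78728075.
Substituting: 142.965x + 143.987(0.83675 − x) = 119.78728075
(142.965 − 143.987)x = -0.6938415  ⇒  x = 0.67891, y = 0.15784
Ep-143: 67.89%, Ep-144: 15.78%.

67.89%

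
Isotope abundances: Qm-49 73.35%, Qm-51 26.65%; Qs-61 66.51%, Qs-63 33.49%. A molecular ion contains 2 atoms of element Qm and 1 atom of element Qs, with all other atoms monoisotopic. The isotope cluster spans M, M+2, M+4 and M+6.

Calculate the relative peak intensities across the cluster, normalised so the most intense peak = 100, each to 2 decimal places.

81.29 : 100.00 : 40.47 : 5.40

Element Qm pattern (n=2): 0.53802225 : 0.3909555 : 0.07102225
Element Qs pattern (n=1): 0.6651 : 0.3349
Convolve the two distributions (both contribute in 2-u steps):
  M: 0.53802225×0.6651 = 0.357839
  M+2: 0.53802225×0.3349 + 0.3909555×0.6651 = 0.440208
  M+4: 0.3909555×0.3349 + 0.07102225×0.6651 = 0.178168
  M+6: 0.07102225×0.3349 = 0.023785
Scale to base peak (0.440208) = 100: 81.29 : 100.00 : 40.47 : 5.40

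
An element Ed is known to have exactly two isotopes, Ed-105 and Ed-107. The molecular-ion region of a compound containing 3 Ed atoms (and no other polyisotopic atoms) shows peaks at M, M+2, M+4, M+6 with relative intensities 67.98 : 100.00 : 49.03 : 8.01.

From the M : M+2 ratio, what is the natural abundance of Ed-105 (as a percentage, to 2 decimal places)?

67.10%

Write p for the Ed-105 fraction. I(M+2)/I(M) = [C(3,1)·p^2·(1−p)] / p^3 = 3·(1−p)/p = 100.00/67.98 = 1.4710
(1−p)/p = 1.4710/3 = 0.4903  ⇒  p = 1/(1 + 0.4903) = 0.6710
Ed-105: 67.10%, Ed-107: 32.90%.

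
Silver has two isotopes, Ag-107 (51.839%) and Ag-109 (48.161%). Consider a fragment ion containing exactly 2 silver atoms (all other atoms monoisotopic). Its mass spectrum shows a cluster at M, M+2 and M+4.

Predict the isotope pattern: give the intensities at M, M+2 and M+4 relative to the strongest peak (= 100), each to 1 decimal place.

53.8 : 100.0 : 46.5

Each Ag atom is independently Ag-107 (p = 0.51839) or Ag-109 (q = 0.48161); the cluster is the binomial expansion (p + q)^2.
P(M) = 0.51839^2 = 0.268728
P(M+2) = 2 × 0.51839^1 × 0.48161^1 = 0.499324
P(M+4) = 0.48161^2 = 0.231948
The M+2 peak is largest (0.499324); scaling to 100 gives 53.8 : 100.0 : 46.5.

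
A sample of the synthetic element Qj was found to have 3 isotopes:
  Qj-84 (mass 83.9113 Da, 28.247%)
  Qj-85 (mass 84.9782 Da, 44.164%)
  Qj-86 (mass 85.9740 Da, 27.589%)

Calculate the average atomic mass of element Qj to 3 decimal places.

84.952 Da

Ar = Σ fᵢ·mᵢ = 0.28247 × 83.9113 + 0.44164 × 84.9782 + 0.27589 × 85.9740
= 23.70242 + 37.52977 + 23.71937 = 84.95156 Da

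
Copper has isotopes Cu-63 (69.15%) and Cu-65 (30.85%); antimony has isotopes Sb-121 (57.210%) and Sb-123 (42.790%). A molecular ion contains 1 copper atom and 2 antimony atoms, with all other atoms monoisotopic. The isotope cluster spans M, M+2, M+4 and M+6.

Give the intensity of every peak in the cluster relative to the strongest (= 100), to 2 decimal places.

Copper pattern (n=1): 0.6915 : 0.3085
Antimony pattern (n=2): 0.32729841 : 0.48960318 : 0.18309841
Convolve the two distributions (both contribute in 2-u steps):
  M: 0.6915×0.32729841 = 0.226327
  M+2: 0.6915×0.48960318 + 0.3085×0.32729841 = 0.439532
  M+4: 0.6915×0.18309841 + 0.3085×0.48960318 = 0.277655
  M+6: 0.3085×0.18309841 = 0.056486
Scale to base peak (0.439532) = 100: 51.49 : 100.00 : 63.17 : 12.85

51.49 : 100.00 : 63.17 : 12.85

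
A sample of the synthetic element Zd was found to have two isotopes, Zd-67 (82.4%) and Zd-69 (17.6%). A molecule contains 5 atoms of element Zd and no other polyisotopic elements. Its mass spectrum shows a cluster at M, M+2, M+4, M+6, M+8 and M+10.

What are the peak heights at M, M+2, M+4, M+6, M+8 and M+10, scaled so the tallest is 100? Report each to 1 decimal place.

93.6 : 100.0 : 42.7 : 9.1 : 1.0 : 0.0

Each Zd atom is independently Zd-67 (p = 0.824) or Zd-69 (q = 0.176); the cluster is the binomial expansion (p + q)^5.
P(M) = 0.824^5 = 0.379871
P(M+2) = 5 × 0.824^4 × 0.176^1 = 0.405687
P(M+4) = 10 × 0.824^3 × 0.176^2 = 0.173303
P(M+6) = 10 × 0.824^2 × 0.176^3 = 0.037016
P(M+8) = 5 × 0.824^1 × 0.176^4 = 0.003953
P(M+10) = 0.176^5 = 0.000169
The M+2 peak is largest (0.405687); scaling to 100 gives 93.6 : 100.0 : 42.7 : 9.1 : 1.0 : 0.0.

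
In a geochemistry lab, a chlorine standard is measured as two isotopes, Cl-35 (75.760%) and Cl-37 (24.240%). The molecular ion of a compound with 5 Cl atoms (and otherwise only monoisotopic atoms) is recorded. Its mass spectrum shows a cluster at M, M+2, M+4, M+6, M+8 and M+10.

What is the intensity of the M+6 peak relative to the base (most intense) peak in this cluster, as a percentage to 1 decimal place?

20.5%

Term probabilities: M 0.2496, M+2 0.3993, M+4 0.2555, M+6 0.0817, M+8 0.0131, M+10 0.0008. Base peak = M+2.
P(M+2) = C(5,1) × 0.75760^4 × 0.24240^1 = 5 × 0.32942751 × 0.2424 = 0.399266 (base)
P(M+6) = C(5,3) × 0.75760^2 × 0.24240^3 = 10 × 0.57395776 × 0.01424288 = 0.081748
Relative intensity = 0.081748 / 0.399266 × 100 = 20.5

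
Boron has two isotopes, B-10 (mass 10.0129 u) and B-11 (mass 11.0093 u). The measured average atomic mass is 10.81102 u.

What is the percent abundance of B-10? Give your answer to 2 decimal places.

Let x be the fractional abundance of B-10; then B-11 has abundance 1 − x.
10.0129·x + 11.0093·(1 − x) = 10.81102
(10.0129 − 11.0093)·x = 10.81102 − 11.0093
x = -0.19828 / -0.9964 = 0.19900 → 19.90% B-10, 80.10% B-11.

19.90%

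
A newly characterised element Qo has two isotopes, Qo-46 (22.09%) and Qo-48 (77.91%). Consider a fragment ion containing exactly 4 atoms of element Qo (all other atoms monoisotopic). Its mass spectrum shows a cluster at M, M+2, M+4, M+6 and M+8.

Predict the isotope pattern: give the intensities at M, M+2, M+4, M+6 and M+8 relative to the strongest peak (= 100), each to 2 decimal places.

0.57 : 8.04 : 42.53 : 100.00 : 88.17

Expanding (0.2209 + 0.7791)^4:
P(M) = 0.2209^4 = 0.002381
P(M+2) = 4 × 0.2209^3 × 0.7791^1 = 0.033592
P(M+4) = 6 × 0.2209^2 × 0.7791^2 = 0.177717
P(M+6) = 4 × 0.2209^1 × 0.7791^3 = 0.417864
P(M+8) = 0.7791^4 = 0.368445
The M+6 peak is largest (0.417864); scaling to 100 gives 0.57 : 8.04 : 42.53 : 100.00 : 88.17.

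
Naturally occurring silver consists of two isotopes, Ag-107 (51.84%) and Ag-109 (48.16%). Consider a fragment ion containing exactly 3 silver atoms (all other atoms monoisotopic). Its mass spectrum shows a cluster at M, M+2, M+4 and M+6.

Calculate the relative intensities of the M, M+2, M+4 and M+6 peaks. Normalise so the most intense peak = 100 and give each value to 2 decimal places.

The 3 Ag atoms are independent, so intensities follow the terms of (0.5184 + 0.4816)^3.
P(M) = 0.5184^3 = 0.139314
P(M+2) = 3 × 0.5184^2 × 0.4816^1 = 0.388273
P(M+4) = 3 × 0.5184^1 × 0.4816^2 = 0.360711
P(M+6) = 0.4816^3 = 0.111702
The M+2 peak is largest (0.388273); scaling to 100 gives 35.88 : 100.00 : 92.90 : 28.77.

35.88 : 100.00 : 92.90 : 28.77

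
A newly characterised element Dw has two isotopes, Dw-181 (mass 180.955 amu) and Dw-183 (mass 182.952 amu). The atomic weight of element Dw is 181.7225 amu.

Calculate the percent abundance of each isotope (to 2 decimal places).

Writing the weighted mean with unknown fraction x of Dw-181:
180.955·x + 182.952·(1 − x) = 181.7225
(180.955 − 182.952)·x = 181.7225 − 182.952
x = -1.2295 / -1.997 = 0.61567 → 61.57% Dw-181, 38.43% Dw-183.

Dw-181: 61.57%, Dw-183: 38.43%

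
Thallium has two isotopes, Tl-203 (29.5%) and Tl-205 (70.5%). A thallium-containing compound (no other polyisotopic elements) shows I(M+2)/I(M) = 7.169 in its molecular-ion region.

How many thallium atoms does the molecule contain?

The M+2/M ratio from n Tl atoms is n · q/p = n · 0.705/0.295.
n = 7.169 × 0.295/0.705 = 3.00 ≈ 3

3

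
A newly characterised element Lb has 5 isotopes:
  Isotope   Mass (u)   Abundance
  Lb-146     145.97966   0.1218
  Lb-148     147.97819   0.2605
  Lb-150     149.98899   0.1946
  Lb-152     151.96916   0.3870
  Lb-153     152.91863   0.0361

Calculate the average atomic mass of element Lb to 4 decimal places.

149.8489 u

Weight each isotope mass by its fractional abundance: 0.1218 × 145.97966 + 0.2605 × 147.97819 + 0.1946 × 149.98899 + 0.3870 × 151.96916 + 0.0361 × 152.91863
= 17.780323 + 38.548318 + 29.187857 + 58.812065 + 5.520363 = 149.848926 u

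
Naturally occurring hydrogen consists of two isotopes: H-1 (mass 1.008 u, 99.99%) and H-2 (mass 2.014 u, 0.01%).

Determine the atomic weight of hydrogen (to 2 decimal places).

Ar = Σ fᵢ·mᵢ = 0.9999 × 1.008 + 0.0001 × 2.014
= 1.0079 + 0.0002 = 1.0081 u

1.01 u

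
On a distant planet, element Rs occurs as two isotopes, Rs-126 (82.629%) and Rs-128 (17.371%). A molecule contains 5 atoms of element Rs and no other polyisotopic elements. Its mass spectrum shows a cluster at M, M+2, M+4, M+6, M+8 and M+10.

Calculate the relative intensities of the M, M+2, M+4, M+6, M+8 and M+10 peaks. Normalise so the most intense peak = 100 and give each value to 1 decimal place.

95.1 : 100.0 : 42.0 : 8.8 : 0.9 : 0.0

The 5 Rs atoms are independent, so intensities follow the terms of (0.82629 + 0.17371)^5.
P(M) = 0.82629^5 = 0.385179
P(M+2) = 5 × 0.82629^4 × 0.17371^1 = 0.404879
P(M+4) = 10 × 0.82629^3 × 0.17371^2 = 0.170234
P(M+6) = 10 × 0.82629^2 × 0.17371^3 = 0.035788
P(M+8) = 5 × 0.82629^1 × 0.17371^4 = 0.003762
P(M+10) = 0.17371^5 = 0.000158
The M+2 peak is largest (0.404879); scaling to 100 gives 95.1 : 100.0 : 42.0 : 8.8 : 0.9 : 0.0.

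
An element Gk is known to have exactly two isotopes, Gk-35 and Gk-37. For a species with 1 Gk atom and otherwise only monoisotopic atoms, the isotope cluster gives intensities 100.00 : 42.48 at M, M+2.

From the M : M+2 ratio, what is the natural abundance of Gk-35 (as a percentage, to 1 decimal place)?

70.2%

Write p for the Gk-35 fraction. I(M+2)/I(M) = [C(1,1)·p^0·(1−p)] / p^1 = 1·(1−p)/p = 42.48/100.00 = 0.4248
(1−p)/p = 0.4248/1 = 0.4248  ⇒  p = 1/(1 + 0.4248) = 0.7019
Gk-35: 70.2%, Gk-37: 29.8%.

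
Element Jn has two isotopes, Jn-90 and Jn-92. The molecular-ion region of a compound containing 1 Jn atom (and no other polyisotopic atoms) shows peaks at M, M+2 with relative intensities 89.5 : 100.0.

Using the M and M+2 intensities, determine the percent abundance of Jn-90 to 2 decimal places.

47.23%

If p is the fraction of Jn that is Jn-90, then I(M+2)/I(M) = [C(1,1)·p^0·(1−p)] / p^1 = 1·(1−p)/p = 100.0/89.5 = 1.1173
(1−p)/p = 1.1173/1 = 1.1173  ⇒  p = 1/(1 + 1.1173) = 0.4723
Jn-90: 47.23%, Jn-92: 52.77%.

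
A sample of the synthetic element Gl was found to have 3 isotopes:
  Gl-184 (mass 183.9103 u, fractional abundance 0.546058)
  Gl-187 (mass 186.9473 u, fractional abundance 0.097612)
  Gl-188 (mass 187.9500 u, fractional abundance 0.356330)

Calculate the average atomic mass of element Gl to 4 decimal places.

Ar = Σ fᵢ·mᵢ = 0.546058 × 183.9103 + 0.097612 × 186.9473 + 0.356330 × 187.9500
= 100.42569 + 18.24830 + 66.97222 = 185.64621 u

185.6462 u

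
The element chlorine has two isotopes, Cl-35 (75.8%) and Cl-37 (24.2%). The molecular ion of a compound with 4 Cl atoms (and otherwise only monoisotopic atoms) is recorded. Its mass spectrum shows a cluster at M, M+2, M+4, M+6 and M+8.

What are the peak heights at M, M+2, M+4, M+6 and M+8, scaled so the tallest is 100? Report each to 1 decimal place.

78.3 : 100.0 : 47.9 : 10.2 : 0.8

Each Cl atom is independently Cl-35 (p = 0.758) or Cl-37 (q = 0.242); the cluster is the binomial expansion (p + q)^4.
P(M) = 0.758^4 = 0.330124
P(M+2) = 4 × 0.758^3 × 0.242^1 = 0.421583
P(M+4) = 6 × 0.758^2 × 0.242^2 = 0.201893
P(M+6) = 4 × 0.758^1 × 0.242^3 = 0.042971
P(M+8) = 0.242^4 = 0.003430
The M+2 peak is largest (0.421583); scaling to 100 gives 78.3 : 100.0 : 47.9 : 10.2 : 0.8.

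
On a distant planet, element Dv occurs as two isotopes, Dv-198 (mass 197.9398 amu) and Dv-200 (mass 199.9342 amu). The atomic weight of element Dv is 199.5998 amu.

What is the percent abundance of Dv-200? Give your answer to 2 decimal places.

Writing the weighted mean with unknown fraction x of Dv-198:
197.9398·x + 199.9342·(1 − x) = 199.5998
(197.9398 − 199.9342)·x = 199.5998 − 199.9342
x = -0.3344 / -1.9944 = 0.16767 → 16.77% Dv-198, 83.23% Dv-200.

83.23%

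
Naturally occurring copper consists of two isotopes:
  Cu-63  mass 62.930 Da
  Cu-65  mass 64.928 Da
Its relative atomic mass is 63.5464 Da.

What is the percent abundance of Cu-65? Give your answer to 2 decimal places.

30.85%

Let x be the fractional abundance of Cu-63; then Cu-65 has abundance 1 − x.
62.930·x + 64.928·(1 − x) = 63.5464
(62.930 − 64.928)·x = 63.5464 − 64.928
x = -1.3816 / -1.998 = 0.69149 → 69.15% Cu-63, 30.85% Cu-65.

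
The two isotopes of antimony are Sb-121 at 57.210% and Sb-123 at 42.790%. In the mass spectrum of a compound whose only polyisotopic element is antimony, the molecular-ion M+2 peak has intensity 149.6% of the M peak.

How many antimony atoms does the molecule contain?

For n independent Sb atoms, I(M+2)/I(M) = n · (abundance Sb-123) / (abundance Sb-121) = n · 0.42790/0.57210.
n = 1.496 × 0.57210/0.42790 = 2.00 ≈ 2

2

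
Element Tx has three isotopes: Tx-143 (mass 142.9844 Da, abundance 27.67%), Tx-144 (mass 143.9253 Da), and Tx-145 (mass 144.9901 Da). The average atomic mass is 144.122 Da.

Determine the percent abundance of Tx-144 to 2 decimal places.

The remaining 72.33% is split between Tx-144 (fraction x) and Tx-145 (fraction 0.7233 − x).
Substituting: 143.9253x + 144.9901(0.7233 − x) = 104.55821652
(143.9253 − 144.9901)x = -0.31312281  ⇒  x = 0.29407, y = 0.42923
Tx-144: 29.41%, Tx-145: 42.92%.

29.41%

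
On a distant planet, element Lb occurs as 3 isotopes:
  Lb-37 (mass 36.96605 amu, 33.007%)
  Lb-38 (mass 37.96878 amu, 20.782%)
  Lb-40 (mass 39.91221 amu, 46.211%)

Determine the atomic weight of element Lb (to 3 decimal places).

Weight each isotope mass by its fractional abundance: 0.33007 × 36.96605 + 0.20782 × 37.96878 + 0.46211 × 39.91221
= 12.201384 + 7.890672 + 18.443831 = 38.535887 amu

38.536 amu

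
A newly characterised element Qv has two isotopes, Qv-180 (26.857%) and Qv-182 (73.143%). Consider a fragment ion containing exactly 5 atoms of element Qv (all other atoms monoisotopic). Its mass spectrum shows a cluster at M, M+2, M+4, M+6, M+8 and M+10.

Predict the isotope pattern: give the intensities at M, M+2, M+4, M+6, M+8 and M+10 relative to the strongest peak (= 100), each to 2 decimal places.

0.36 : 4.95 : 26.96 : 73.44 : 100.00 : 54.47

The 5 Qv atoms are independent, so intensities follow the terms of (0.26857 + 0.73143)^5.
P(M) = 0.26857^5 = 0.001397
P(M+2) = 5 × 0.26857^4 × 0.73143^1 = 0.019027
P(M+4) = 10 × 0.26857^3 × 0.73143^2 = 0.103638
P(M+6) = 10 × 0.26857^2 × 0.73143^3 = 0.282250
P(M+8) = 5 × 0.26857^1 × 0.73143^4 = 0.384343
P(M+10) = 0.73143^5 = 0.209346
The M+8 peak is largest (0.384343); scaling to 100 gives 0.36 : 4.95 : 26.96 : 73.44 : 100.00 : 54.47.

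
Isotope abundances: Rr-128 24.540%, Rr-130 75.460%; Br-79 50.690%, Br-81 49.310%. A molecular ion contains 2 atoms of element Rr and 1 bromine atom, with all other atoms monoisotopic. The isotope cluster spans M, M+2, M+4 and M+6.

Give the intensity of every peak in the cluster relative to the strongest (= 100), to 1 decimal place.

6.5 : 46.1 : 100.0 : 59.6

Element Rr pattern (n=2): 0.06022116 : 0.37035768 : 0.56942116
Bromine pattern (n=1): 0.5069 : 0.4931
Convolve the two distributions (both contribute in 2-u steps):
  M: 0.06022116×0.5069 = 0.030526
  M+2: 0.06022116×0.4931 + 0.37035768×0.5069 = 0.217429
  M+4: 0.37035768×0.4931 + 0.56942116×0.5069 = 0.471263
  M+6: 0.56942116×0.4931 = 0.280782
Scale to base peak (0.471263) = 100: 6.5 : 46.1 : 100.0 : 59.6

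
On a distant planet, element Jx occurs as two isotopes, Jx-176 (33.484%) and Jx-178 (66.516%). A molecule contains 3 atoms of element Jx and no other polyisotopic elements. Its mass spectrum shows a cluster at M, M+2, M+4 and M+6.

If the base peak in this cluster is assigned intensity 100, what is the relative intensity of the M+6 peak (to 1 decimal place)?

Binomial terms of (0.33484 + 0.66516)^3: M 0.0375, M+2 0.2237, M+4 0.4444, M+6 0.2943 → M+4 is the base peak.
P(M+4) = C(3,2) × 0.33484^1 × 0.66516^2 = 3 × 0.33484 × 0.44243783 = 0.444438 (base)
P(M+6) = C(3,3) × 0.33484^0 × 0.66516^3 = 1 × 1.0000 × 0.29429194 = 0.294292
Relative intensity = 0.294292 / 0.444438 × 100 = 66.2

66.2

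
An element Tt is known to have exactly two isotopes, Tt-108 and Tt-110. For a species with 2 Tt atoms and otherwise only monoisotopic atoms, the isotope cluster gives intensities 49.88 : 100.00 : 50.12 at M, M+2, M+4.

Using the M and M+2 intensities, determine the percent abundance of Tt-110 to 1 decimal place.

If p is the fraction of Tt that is Tt-108, then I(M+2)/I(M) = [C(2,1)·p^1·(1−p)] / p^2 = 2·(1−p)/p = 100.00/49.88 = 2.0048
(1−p)/p = 2.0048/2 = 1.0024  ⇒  p = 1/(1 + 1.0024) = 0.4994
Tt-108: 49.9%, Tt-110: 50.1%.

50.1%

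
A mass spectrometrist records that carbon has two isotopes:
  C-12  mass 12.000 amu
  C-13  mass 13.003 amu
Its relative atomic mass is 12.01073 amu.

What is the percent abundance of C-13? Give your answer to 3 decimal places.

1.070%

With x = fraction of C-12 (so C-13 is 1 − x):
12.000·x + 13.003·(1 − x) = 12.01073
(12.000 − 13.003)·x = 12.01073 − 13.003
x = -0.99227 / -1.003 = 0.98930 → 98.930% C-12, 1.070% C-13.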